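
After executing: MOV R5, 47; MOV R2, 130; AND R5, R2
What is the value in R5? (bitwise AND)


Register state trace:
  MOV R5, 47  → R5 = 47 (0b00101111)
  MOV R2, 130  → R2 = 130 (0b10000010)
  AND R5, R2  → R5 = 47 AND 130 = 2 (0b00000010)
Final: R5 = 2

2


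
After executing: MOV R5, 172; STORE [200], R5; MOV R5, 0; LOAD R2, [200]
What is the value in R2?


Register and memory trace:
  MOV R5, 172  → R5 = 172
  STORE [200], R5  → mem[200] = 172
  MOV R5, 0  → R5 = 0
  LOAD R2, [200]  → R2 = mem[200] = 172
Final: R2 = 172

172


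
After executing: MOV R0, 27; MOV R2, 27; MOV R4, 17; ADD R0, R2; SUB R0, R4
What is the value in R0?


Register state trace:
  MOV R0, 27  → R0 = 27
  MOV R2, 27  → R2 = 27
  MOV R4, 17  → R4 = 17
  ADD R0, R2  → R0 = 27 + 27 = 54
  SUB R0, R4  → R0 = 54 - 17 = 37
Final: R0 = 37

37


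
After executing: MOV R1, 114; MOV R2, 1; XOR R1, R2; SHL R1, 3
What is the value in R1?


Register state trace:
  MOV R1, 114  → R1 = 114 (0b01110010)
  MOV R2, 1  → R2 = 1 (0b00000001)
  XOR R1, R2  → R1 = 114 XOR 1 = 115 (0b01110011)
  SHL R1, 3  → R1 = 115 << 3 = 920
Final: R1 = 920

920


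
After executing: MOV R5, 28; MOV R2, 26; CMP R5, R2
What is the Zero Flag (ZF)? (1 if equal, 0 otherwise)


Register state trace:
  MOV R5, 28  → R5 = 28
  MOV R2, 26  → R2 = 26
  CMP R5, R2  → computes 28 - 26 = 2
  Result is nonzero, so values are not equal
ZF = 0

0


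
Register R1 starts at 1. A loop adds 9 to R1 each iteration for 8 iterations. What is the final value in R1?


Starting value: R1 = 1
  Iter 1: R1 = 1 + 9 = 10
  Iter 2: R1 = 10 + 9 = 19
  Iter 3: R1 = 19 + 9 = 28
  Iter 4: R1 = 28 + 9 = 37
  Iter 5: R1 = 37 + 9 = 46
  Iter 6: R1 = 46 + 9 = 55
  Iter 7: R1 = 55 + 9 = 64
  Iter 8: R1 = 64 + 9 = 73
Final: R1 = 73

73


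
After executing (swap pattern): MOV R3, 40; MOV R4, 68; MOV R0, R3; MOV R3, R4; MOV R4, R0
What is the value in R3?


Register state trace (swap pattern):
  MOV R3, 40  → R3 = 40
  MOV R4, 68  → R4 = 68
  MOV R0, R3  → R0 = 40  (save R3)
  MOV R3, R4  → R3 = 68  (R3 gets R4's value)
  MOV R4, R0  → R4 = 40  (R4 gets saved value)
Final: R3 = 68

68


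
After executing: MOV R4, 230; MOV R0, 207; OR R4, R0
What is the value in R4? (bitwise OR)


Register state trace:
  MOV R4, 230  → R4 = 230 (0b11100110)
  MOV R0, 207  → R0 = 207 (0b11001111)
  OR R4, R0   → R4 = 230 OR 207 = 239 (0b11101111)
Final: R4 = 239

239


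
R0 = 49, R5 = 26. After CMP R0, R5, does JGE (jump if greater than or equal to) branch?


Trace:
  R0 = 49, R5 = 26
  CMP R0, R5  → compares 49 vs 26
  JGE checks: is 49 greater than or equal to 26?
  49 > 26, so condition is true
Branch taken: Yes

Yes


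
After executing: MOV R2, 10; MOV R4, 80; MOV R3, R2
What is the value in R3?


Register state trace:
  MOV R2, 10  → R2 = 10
  MOV R4, 80  → R4 = 80
  MOV R3, R2  → R3 = 10
Final: R3 = 10

10


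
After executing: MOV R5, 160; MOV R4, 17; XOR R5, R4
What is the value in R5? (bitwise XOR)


Register state trace:
  MOV R5, 160  → R5 = 160 (0b10100000)
  MOV R4, 17  → R4 = 17 (0b00010001)
  XOR R5, R4  → R5 = 160 XOR 17 = 177 (0b10110001)
Final: R5 = 177

177


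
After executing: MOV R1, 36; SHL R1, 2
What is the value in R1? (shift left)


Register state trace:
  MOV R1, 36  → R1 = 36
  SHL R1, 2  → R1 = 36 << 2 = 36 * 2^2 = 144
Final: R1 = 144

144


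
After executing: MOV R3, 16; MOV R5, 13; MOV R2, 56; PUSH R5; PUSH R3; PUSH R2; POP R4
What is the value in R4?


Stack trace (top is rightmost):
  MOV R3, 16  → R3 = 16
  MOV R5, 13  → R5 = 13
  MOV R2, 56  → R2 = 56
  PUSH R5  → stack: [13]
  PUSH R3  → stack: [13, 16]
  PUSH R2  → stack: [13, 16, 56]
  POP R4  → R4 = 56, stack: [13, 16]
Final: R4 = 56

56


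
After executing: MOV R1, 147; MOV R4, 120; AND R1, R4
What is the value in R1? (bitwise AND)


Register state trace:
  MOV R1, 147  → R1 = 147 (0b10010011)
  MOV R4, 120  → R4 = 120 (0b01111000)
  AND R1, R4  → R1 = 147 AND 120 = 16 (0b00010000)
Final: R1 = 16

16


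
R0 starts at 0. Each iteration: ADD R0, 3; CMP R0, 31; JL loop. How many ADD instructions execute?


Loop trace (R0 starts at 0, target 31, step 3):
  ADD #1: R0 = 0 + 3 = 3  → 3 < 31, loop
  ADD #2: R0 = 3 + 3 = 6  → 6 < 31, loop
  ADD #3: R0 = 6 + 3 = 9  → 9 < 31, loop
  ADD #4: R0 = 9 + 3 = 12  → 12 < 31, loop
  ADD #5: R0 = 12 + 3 = 15  → 15 < 31, loop
  ADD #6: R0 = 15 + 3 = 18  → 18 < 31, loop
  ADD #7: R0 = 18 + 3 = 21  → 21 < 31, loop
  ADD #8: R0 = 21 + 3 = 24  → 24 < 31, loop
  ADD #9: R0 = 24 + 3 = 27  → 27 < 31, loop
  ADD #10: R0 = 27 + 3 = 30  → 30 < 31, loop
  ADD #11: R0 = 30 + 3 = 33  → 33 >= 31, exit
Total ADD instructions: 11

11


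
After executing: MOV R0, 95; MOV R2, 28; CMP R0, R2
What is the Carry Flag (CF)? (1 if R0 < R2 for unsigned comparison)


Register state trace:
  MOV R0, 95  → R0 = 95
  MOV R2, 28  → R2 = 28
  CMP R0, R2  → unsigned 95 - 28: no borrow
  95 >= 28, so CF = 0
CF = 0

0


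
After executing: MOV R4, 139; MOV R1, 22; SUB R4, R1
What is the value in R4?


Register state trace:
  MOV R4, 139  → R4 = 139
  MOV R1, 22  → R1 = 22
  SUB R4, R1  → R4 = 139 - 22 = 117
Final: R4 = 117

117


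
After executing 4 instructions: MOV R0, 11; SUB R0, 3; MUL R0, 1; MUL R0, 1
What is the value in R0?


Register state trace:
  MOV R0, 11  → R0 = 11
  SUB R0, 3  → R0 = 11 - 3 = 8
  MUL R0, 1  → R0 = 8 * 1 = 8
  MUL R0, 1  → R0 = 8 * 1 = 8
Final: R0 = 8

8


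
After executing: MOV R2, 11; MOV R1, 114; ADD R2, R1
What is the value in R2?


Register state trace:
  MOV R2, 11  → R2 = 11
  MOV R1, 114  → R1 = 114
  ADD R2, R1  → R2 = 11 + 114 = 125
Final: R2 = 125

125


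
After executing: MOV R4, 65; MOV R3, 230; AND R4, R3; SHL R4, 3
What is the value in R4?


Register state trace:
  MOV R4, 65  → R4 = 65 (0b01000001)
  MOV R3, 230  → R3 = 230 (0b11100110)
  AND R4, R3  → R4 = 65 AND 230 = 64 (0b01000000)
  SHL R4, 3  → R4 = 64 << 3 = 512
Final: R4 = 512

512


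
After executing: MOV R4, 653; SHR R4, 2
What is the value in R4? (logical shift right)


Register state trace:
  MOV R4, 653  → R4 = 653
  SHR R4, 2  → R4 = 653 >> 2 = 653 // 2^2 = 163
Final: R4 = 163

163


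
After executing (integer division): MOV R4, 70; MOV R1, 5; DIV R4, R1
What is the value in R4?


Register state trace:
  MOV R4, 70  → R4 = 70
  MOV R1, 5  → R1 = 5
  DIV R4, R1  → R4 = 70 // 5 = 14
Final: R4 = 14

14


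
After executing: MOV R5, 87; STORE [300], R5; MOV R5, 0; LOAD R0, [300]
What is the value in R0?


Register and memory trace:
  MOV R5, 87  → R5 = 87
  STORE [300], R5  → mem[300] = 87
  MOV R5, 0  → R5 = 0
  LOAD R0, [300]  → R0 = mem[300] = 87
Final: R0 = 87

87


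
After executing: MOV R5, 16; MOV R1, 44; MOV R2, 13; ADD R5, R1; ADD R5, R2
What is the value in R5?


Register state trace:
  MOV R5, 16  → R5 = 16
  MOV R1, 44  → R1 = 44
  MOV R2, 13  → R2 = 13
  ADD R5, R1  → R5 = 16 + 44 = 60
  ADD R5, R2  → R5 = 60 + 13 = 73
Final: R5 = 73

73


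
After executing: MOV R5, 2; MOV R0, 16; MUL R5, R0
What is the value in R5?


Register state trace:
  MOV R5, 2  → R5 = 2
  MOV R0, 16  → R0 = 16
  MUL R5, R0  → R5 = 2 * 16 = 32
Final: R5 = 32

32


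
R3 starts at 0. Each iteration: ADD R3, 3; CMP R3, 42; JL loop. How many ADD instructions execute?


Loop trace (R3 starts at 0, target 42, step 3):
  ADD #1: R3 = 0 + 3 = 3  → 3 < 42, loop
  ADD #2: R3 = 3 + 3 = 6  → 6 < 42, loop
  ADD #3: R3 = 6 + 3 = 9  → 9 < 42, loop
  ADD #4: R3 = 9 + 3 = 12  → 12 < 42, loop
  ADD #5: R3 = 12 + 3 = 15  → 15 < 42, loop
  ADD #6: R3 = 15 + 3 = 18  → 18 < 42, loop
  ADD #7: R3 = 18 + 3 = 21  → 21 < 42, loop
  ADD #8: R3 = 21 + 3 = 24  → 24 < 42, loop
  ADD #9: R3 = 24 + 3 = 27  → 27 < 42, loop
  ADD #10: R3 = 27 + 3 = 30  → 30 < 42, loop
  ADD #11: R3 = 30 + 3 = 33  → 33 < 42, loop
  ADD #12: R3 = 33 + 3 = 36  → 36 < 42, loop
  ADD #13: R3 = 36 + 3 = 39  → 39 < 42, loop
  ADD #14: R3 = 39 + 3 = 42  → 42 >= 42, exit
Total ADD instructions: 14

14


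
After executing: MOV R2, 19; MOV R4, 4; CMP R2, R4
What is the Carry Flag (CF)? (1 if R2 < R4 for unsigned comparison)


Register state trace:
  MOV R2, 19  → R2 = 19
  MOV R4, 4  → R4 = 4
  CMP R2, R4  → unsigned 19 - 4: no borrow
  19 >= 4, so CF = 0
CF = 0

0


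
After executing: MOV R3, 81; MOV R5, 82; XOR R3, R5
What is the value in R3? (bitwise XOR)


Register state trace:
  MOV R3, 81  → R3 = 81 (0b01010001)
  MOV R5, 82  → R5 = 82 (0b01010010)
  XOR R3, R5  → R3 = 81 XOR 82 = 3 (0b00000011)
Final: R3 = 3

3


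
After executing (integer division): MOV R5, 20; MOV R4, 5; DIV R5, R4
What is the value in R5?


Register state trace:
  MOV R5, 20  → R5 = 20
  MOV R4, 5  → R4 = 5
  DIV R5, R4  → R5 = 20 // 5 = 4
Final: R5 = 4

4


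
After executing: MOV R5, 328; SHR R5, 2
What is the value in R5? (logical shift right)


Register state trace:
  MOV R5, 328  → R5 = 328
  SHR R5, 2  → R5 = 328 >> 2 = 328 // 2^2 = 82
Final: R5 = 82

82


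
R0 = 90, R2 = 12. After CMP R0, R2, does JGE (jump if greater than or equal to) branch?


Trace:
  R0 = 90, R2 = 12
  CMP R0, R2  → compares 90 vs 12
  JGE checks: is 90 greater than or equal to 12?
  90 > 12, so condition is true
Branch taken: Yes

Yes


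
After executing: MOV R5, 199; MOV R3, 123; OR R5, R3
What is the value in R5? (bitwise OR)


Register state trace:
  MOV R5, 199  → R5 = 199 (0b11000111)
  MOV R3, 123  → R3 = 123 (0b01111011)
  OR R5, R3   → R5 = 199 OR 123 = 255 (0b11111111)
Final: R5 = 255

255


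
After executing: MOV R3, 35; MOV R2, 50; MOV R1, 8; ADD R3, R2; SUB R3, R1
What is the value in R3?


Register state trace:
  MOV R3, 35  → R3 = 35
  MOV R2, 50  → R2 = 50
  MOV R1, 8  → R1 = 8
  ADD R3, R2  → R3 = 35 + 50 = 85
  SUB R3, R1  → R3 = 85 - 8 = 77
Final: R3 = 77

77


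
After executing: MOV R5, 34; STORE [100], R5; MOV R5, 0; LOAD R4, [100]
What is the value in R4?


Register and memory trace:
  MOV R5, 34  → R5 = 34
  STORE [100], R5  → mem[100] = 34
  MOV R5, 0  → R5 = 0
  LOAD R4, [100]  → R4 = mem[100] = 34
Final: R4 = 34

34


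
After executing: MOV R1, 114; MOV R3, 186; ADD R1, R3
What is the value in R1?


Register state trace:
  MOV R1, 114  → R1 = 114
  MOV R3, 186  → R3 = 186
  ADD R1, R3  → R1 = 114 + 186 = 300
Final: R1 = 300

300


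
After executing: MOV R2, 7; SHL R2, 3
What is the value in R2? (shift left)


Register state trace:
  MOV R2, 7  → R2 = 7
  SHL R2, 3  → R2 = 7 << 3 = 7 * 2^3 = 56
Final: R2 = 56

56


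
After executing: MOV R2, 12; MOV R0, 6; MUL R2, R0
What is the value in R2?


Register state trace:
  MOV R2, 12  → R2 = 12
  MOV R0, 6  → R0 = 6
  MUL R2, R0  → R2 = 12 * 6 = 72
Final: R2 = 72

72


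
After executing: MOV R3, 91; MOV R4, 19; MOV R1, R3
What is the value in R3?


Register state trace:
  MOV R3, 91  → R3 = 91
  MOV R4, 19  → R4 = 19
  MOV R1, R3  → R1 = 91
Final: R3 = 91

91


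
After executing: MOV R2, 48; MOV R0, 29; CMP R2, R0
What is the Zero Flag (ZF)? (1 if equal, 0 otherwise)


Register state trace:
  MOV R2, 48  → R2 = 48
  MOV R0, 29  → R0 = 29
  CMP R2, R0  → computes 48 - 29 = 19
  Result is nonzero, so values are not equal
ZF = 0

0


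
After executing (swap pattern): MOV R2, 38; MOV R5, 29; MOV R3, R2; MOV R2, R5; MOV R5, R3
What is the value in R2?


Register state trace (swap pattern):
  MOV R2, 38  → R2 = 38
  MOV R5, 29  → R5 = 29
  MOV R3, R2  → R3 = 38  (save R2)
  MOV R2, R5  → R2 = 29  (R2 gets R5's value)
  MOV R5, R3  → R5 = 38  (R5 gets saved value)
Final: R2 = 29

29


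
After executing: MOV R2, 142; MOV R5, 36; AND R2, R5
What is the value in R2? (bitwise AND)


Register state trace:
  MOV R2, 142  → R2 = 142 (0b10001110)
  MOV R5, 36  → R5 = 36 (0b00100100)
  AND R2, R5  → R2 = 142 AND 36 = 4 (0b00000100)
Final: R2 = 4

4


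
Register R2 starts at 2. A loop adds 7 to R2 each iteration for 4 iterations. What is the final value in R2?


Starting value: R2 = 2
  Iter 1: R2 = 2 + 7 = 9
  Iter 2: R2 = 9 + 7 = 16
  Iter 3: R2 = 16 + 7 = 23
  Iter 4: R2 = 23 + 7 = 30
Final: R2 = 30

30


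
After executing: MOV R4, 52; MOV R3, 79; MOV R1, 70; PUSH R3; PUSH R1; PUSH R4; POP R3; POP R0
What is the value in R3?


Stack trace (top is rightmost):
  MOV R4, 52  → R4 = 52
  MOV R3, 79  → R3 = 79
  MOV R1, 70  → R1 = 70
  PUSH R3  → stack: [79]
  PUSH R1  → stack: [79, 70]
  PUSH R4  → stack: [79, 70, 52]
  POP R3  → R3 = 52, stack: [79, 70]
  POP R0  → R0 = 70, stack: [79]
Final: R3 = 52

52


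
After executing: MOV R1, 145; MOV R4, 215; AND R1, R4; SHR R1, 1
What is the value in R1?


Register state trace:
  MOV R1, 145  → R1 = 145 (0b10010001)
  MOV R4, 215  → R4 = 215 (0b11010111)
  AND R1, R4  → R1 = 145 AND 215 = 145 (0b10010001)
  SHR R1, 1  → R1 = 145 >> 1 = 72
Final: R1 = 72

72


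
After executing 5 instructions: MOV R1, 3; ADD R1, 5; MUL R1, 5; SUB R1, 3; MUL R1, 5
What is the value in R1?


Register state trace:
  MOV R1, 3  → R1 = 3
  ADD R1, 5  → R1 = 3 + 5 = 8
  MUL R1, 5  → R1 = 8 * 5 = 40
  SUB R1, 3  → R1 = 40 - 3 = 37
  MUL R1, 5  → R1 = 37 * 5 = 185
Final: R1 = 185

185


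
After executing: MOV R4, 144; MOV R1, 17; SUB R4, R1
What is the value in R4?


Register state trace:
  MOV R4, 144  → R4 = 144
  MOV R1, 17  → R1 = 17
  SUB R4, R1  → R4 = 144 - 17 = 127
Final: R4 = 127

127


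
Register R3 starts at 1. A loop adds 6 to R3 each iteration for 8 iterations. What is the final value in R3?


Starting value: R3 = 1
  Iter 1: R3 = 1 + 6 = 7
  Iter 2: R3 = 7 + 6 = 13
  Iter 3: R3 = 13 + 6 = 19
  Iter 4: R3 = 19 + 6 = 25
  Iter 5: R3 = 25 + 6 = 31
  Iter 6: R3 = 31 + 6 = 37
  Iter 7: R3 = 37 + 6 = 43
  Iter 8: R3 = 43 + 6 = 49
Final: R3 = 49

49


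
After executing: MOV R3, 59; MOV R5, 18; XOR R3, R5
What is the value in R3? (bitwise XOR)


Register state trace:
  MOV R3, 59  → R3 = 59 (0b00111011)
  MOV R5, 18  → R5 = 18 (0b00010010)
  XOR R3, R5  → R3 = 59 XOR 18 = 41 (0b00101001)
Final: R3 = 41

41


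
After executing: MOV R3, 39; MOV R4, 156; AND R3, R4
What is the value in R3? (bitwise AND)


Register state trace:
  MOV R3, 39  → R3 = 39 (0b00100111)
  MOV R4, 156  → R4 = 156 (0b10011100)
  AND R3, R4  → R3 = 39 AND 156 = 4 (0b00000100)
Final: R3 = 4

4


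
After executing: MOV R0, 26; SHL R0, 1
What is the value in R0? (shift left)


Register state trace:
  MOV R0, 26  → R0 = 26
  SHL R0, 1  → R0 = 26 << 1 = 26 * 2^1 = 52
Final: R0 = 52

52


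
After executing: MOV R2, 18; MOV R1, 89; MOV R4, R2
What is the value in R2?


Register state trace:
  MOV R2, 18  → R2 = 18
  MOV R1, 89  → R1 = 89
  MOV R4, R2  → R4 = 18
Final: R2 = 18

18


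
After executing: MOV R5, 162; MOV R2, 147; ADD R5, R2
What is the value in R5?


Register state trace:
  MOV R5, 162  → R5 = 162
  MOV R2, 147  → R2 = 147
  ADD R5, R2  → R5 = 162 + 147 = 309
Final: R5 = 309

309


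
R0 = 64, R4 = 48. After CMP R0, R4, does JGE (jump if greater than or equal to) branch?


Trace:
  R0 = 64, R4 = 48
  CMP R0, R4  → compares 64 vs 48
  JGE checks: is 64 greater than or equal to 48?
  64 > 48, so condition is true
Branch taken: Yes

Yes


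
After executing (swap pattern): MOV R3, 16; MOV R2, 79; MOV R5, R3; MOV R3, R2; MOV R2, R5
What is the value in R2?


Register state trace (swap pattern):
  MOV R3, 16  → R3 = 16
  MOV R2, 79  → R2 = 79
  MOV R5, R3  → R5 = 16  (save R3)
  MOV R3, R2  → R3 = 79  (R3 gets R2's value)
  MOV R2, R5  → R2 = 16  (R2 gets saved value)
Final: R2 = 16

16


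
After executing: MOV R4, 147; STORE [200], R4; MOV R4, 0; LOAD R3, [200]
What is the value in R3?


Register and memory trace:
  MOV R4, 147  → R4 = 147
  STORE [200], R4  → mem[200] = 147
  MOV R4, 0  → R4 = 0
  LOAD R3, [200]  → R3 = mem[200] = 147
Final: R3 = 147

147


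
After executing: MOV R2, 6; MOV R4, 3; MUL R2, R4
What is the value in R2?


Register state trace:
  MOV R2, 6  → R2 = 6
  MOV R4, 3  → R4 = 3
  MUL R2, R4  → R2 = 6 * 3 = 18
Final: R2 = 18

18


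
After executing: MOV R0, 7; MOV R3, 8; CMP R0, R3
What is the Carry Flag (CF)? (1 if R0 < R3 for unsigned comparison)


Register state trace:
  MOV R0, 7  → R0 = 7
  MOV R3, 8  → R3 = 8
  CMP R0, R3  → unsigned 7 - 8: borrow occurs
  7 < 8, so CF = 1
CF = 1

1


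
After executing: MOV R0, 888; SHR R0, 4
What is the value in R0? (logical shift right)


Register state trace:
  MOV R0, 888  → R0 = 888
  SHR R0, 4  → R0 = 888 >> 4 = 888 // 2^4 = 55
Final: R0 = 55

55


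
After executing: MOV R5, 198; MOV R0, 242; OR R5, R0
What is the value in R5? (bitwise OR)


Register state trace:
  MOV R5, 198  → R5 = 198 (0b11000110)
  MOV R0, 242  → R0 = 242 (0b11110010)
  OR R5, R0   → R5 = 198 OR 242 = 246 (0b11110110)
Final: R5 = 246

246


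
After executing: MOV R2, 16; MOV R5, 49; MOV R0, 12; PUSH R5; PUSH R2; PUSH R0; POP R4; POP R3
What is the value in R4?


Stack trace (top is rightmost):
  MOV R2, 16  → R2 = 16
  MOV R5, 49  → R5 = 49
  MOV R0, 12  → R0 = 12
  PUSH R5  → stack: [49]
  PUSH R2  → stack: [49, 16]
  PUSH R0  → stack: [49, 16, 12]
  POP R4  → R4 = 12, stack: [49, 16]
  POP R3  → R3 = 16, stack: [49]
Final: R4 = 12

12


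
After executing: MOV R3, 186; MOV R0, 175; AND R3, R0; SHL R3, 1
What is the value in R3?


Register state trace:
  MOV R3, 186  → R3 = 186 (0b10111010)
  MOV R0, 175  → R0 = 175 (0b10101111)
  AND R3, R0  → R3 = 186 AND 175 = 170 (0b10101010)
  SHL R3, 1  → R3 = 170 << 1 = 340
Final: R3 = 340

340


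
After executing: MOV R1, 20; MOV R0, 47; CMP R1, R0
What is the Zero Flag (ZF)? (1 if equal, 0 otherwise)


Register state trace:
  MOV R1, 20  → R1 = 20
  MOV R0, 47  → R0 = 47
  CMP R1, R0  → computes 20 - 47 = -27
  Result is nonzero, so values are not equal
ZF = 0

0


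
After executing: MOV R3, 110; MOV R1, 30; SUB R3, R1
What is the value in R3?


Register state trace:
  MOV R3, 110  → R3 = 110
  MOV R1, 30  → R1 = 30
  SUB R3, R1  → R3 = 110 - 30 = 80
Final: R3 = 80

80


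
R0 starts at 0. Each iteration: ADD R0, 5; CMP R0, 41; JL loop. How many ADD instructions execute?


Loop trace (R0 starts at 0, target 41, step 5):
  ADD #1: R0 = 0 + 5 = 5  → 5 < 41, loop
  ADD #2: R0 = 5 + 5 = 10  → 10 < 41, loop
  ADD #3: R0 = 10 + 5 = 15  → 15 < 41, loop
  ADD #4: R0 = 15 + 5 = 20  → 20 < 41, loop
  ADD #5: R0 = 20 + 5 = 25  → 25 < 41, loop
  ADD #6: R0 = 25 + 5 = 30  → 30 < 41, loop
  ADD #7: R0 = 30 + 5 = 35  → 35 < 41, loop
  ADD #8: R0 = 35 + 5 = 40  → 40 < 41, loop
  ADD #9: R0 = 40 + 5 = 45  → 45 >= 41, exit
Total ADD instructions: 9

9


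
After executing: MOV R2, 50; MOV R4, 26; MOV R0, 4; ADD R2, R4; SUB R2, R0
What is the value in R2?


Register state trace:
  MOV R2, 50  → R2 = 50
  MOV R4, 26  → R4 = 26
  MOV R0, 4  → R0 = 4
  ADD R2, R4  → R2 = 50 + 26 = 76
  SUB R2, R0  → R2 = 76 - 4 = 72
Final: R2 = 72

72


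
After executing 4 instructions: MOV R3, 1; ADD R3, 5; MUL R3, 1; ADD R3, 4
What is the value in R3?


Register state trace:
  MOV R3, 1  → R3 = 1
  ADD R3, 5  → R3 = 1 + 5 = 6
  MUL R3, 1  → R3 = 6 * 1 = 6
  ADD R3, 4  → R3 = 6 + 4 = 10
Final: R3 = 10

10


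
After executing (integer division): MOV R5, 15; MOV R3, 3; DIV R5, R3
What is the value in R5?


Register state trace:
  MOV R5, 15  → R5 = 15
  MOV R3, 3  → R3 = 3
  DIV R5, R3  → R5 = 15 // 3 = 5
Final: R5 = 5

5


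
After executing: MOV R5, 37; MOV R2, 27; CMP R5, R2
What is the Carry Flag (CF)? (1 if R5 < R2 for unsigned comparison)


Register state trace:
  MOV R5, 37  → R5 = 37
  MOV R2, 27  → R2 = 27
  CMP R5, R2  → unsigned 37 - 27: no borrow
  37 >= 27, so CF = 0
CF = 0

0


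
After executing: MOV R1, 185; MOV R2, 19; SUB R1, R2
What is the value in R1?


Register state trace:
  MOV R1, 185  → R1 = 185
  MOV R2, 19  → R2 = 19
  SUB R1, R2  → R1 = 185 - 19 = 166
Final: R1 = 166

166


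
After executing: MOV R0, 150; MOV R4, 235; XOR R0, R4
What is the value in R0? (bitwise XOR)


Register state trace:
  MOV R0, 150  → R0 = 150 (0b10010110)
  MOV R4, 235  → R4 = 235 (0b11101011)
  XOR R0, R4  → R0 = 150 XOR 235 = 125 (0b01111101)
Final: R0 = 125

125


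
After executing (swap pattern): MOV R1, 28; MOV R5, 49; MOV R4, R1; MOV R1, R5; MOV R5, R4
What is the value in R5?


Register state trace (swap pattern):
  MOV R1, 28  → R1 = 28
  MOV R5, 49  → R5 = 49
  MOV R4, R1  → R4 = 28  (save R1)
  MOV R1, R5  → R1 = 49  (R1 gets R5's value)
  MOV R5, R4  → R5 = 28  (R5 gets saved value)
Final: R5 = 28

28


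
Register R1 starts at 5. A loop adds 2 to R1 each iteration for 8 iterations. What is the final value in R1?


Starting value: R1 = 5
  Iter 1: R1 = 5 + 2 = 7
  Iter 2: R1 = 7 + 2 = 9
  Iter 3: R1 = 9 + 2 = 11
  Iter 4: R1 = 11 + 2 = 13
  Iter 5: R1 = 13 + 2 = 15
  Iter 6: R1 = 15 + 2 = 17
  Iter 7: R1 = 17 + 2 = 19
  Iter 8: R1 = 19 + 2 = 21
Final: R1 = 21

21


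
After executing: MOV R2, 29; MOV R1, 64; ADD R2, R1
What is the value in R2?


Register state trace:
  MOV R2, 29  → R2 = 29
  MOV R1, 64  → R1 = 64
  ADD R2, R1  → R2 = 29 + 64 = 93
Final: R2 = 93

93


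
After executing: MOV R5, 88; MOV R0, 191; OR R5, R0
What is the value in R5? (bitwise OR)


Register state trace:
  MOV R5, 88  → R5 = 88 (0b01011000)
  MOV R0, 191  → R0 = 191 (0b10111111)
  OR R5, R0   → R5 = 88 OR 191 = 255 (0b11111111)
Final: R5 = 255

255


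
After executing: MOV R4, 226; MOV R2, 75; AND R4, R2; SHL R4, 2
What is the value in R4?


Register state trace:
  MOV R4, 226  → R4 = 226 (0b11100010)
  MOV R2, 75  → R2 = 75 (0b01001011)
  AND R4, R2  → R4 = 226 AND 75 = 66 (0b01000010)
  SHL R4, 2  → R4 = 66 << 2 = 264
Final: R4 = 264

264


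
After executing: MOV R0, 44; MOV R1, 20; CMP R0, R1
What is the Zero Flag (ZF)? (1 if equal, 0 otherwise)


Register state trace:
  MOV R0, 44  → R0 = 44
  MOV R1, 20  → R1 = 20
  CMP R0, R1  → computes 44 - 20 = 24
  Result is nonzero, so values are not equal
ZF = 0

0


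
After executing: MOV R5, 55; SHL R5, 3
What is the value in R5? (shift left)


Register state trace:
  MOV R5, 55  → R5 = 55
  SHL R5, 3  → R5 = 55 << 3 = 55 * 2^3 = 440
Final: R5 = 440

440


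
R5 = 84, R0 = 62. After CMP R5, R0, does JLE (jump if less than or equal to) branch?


Trace:
  R5 = 84, R0 = 62
  CMP R5, R0  → compares 84 vs 62
  JLE checks: is 84 less than or equal to 62?
  84 > 62, so condition is false
Branch taken: No

No


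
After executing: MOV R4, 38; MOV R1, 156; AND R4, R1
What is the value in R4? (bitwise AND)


Register state trace:
  MOV R4, 38  → R4 = 38 (0b00100110)
  MOV R1, 156  → R1 = 156 (0b10011100)
  AND R4, R1  → R4 = 38 AND 156 = 4 (0b00000100)
Final: R4 = 4

4


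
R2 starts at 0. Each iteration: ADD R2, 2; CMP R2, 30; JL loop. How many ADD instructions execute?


Loop trace (R2 starts at 0, target 30, step 2):
  ADD #1: R2 = 0 + 2 = 2  → 2 < 30, loop
  ADD #2: R2 = 2 + 2 = 4  → 4 < 30, loop
  ADD #3: R2 = 4 + 2 = 6  → 6 < 30, loop
  ADD #4: R2 = 6 + 2 = 8  → 8 < 30, loop
  ADD #5: R2 = 8 + 2 = 10  → 10 < 30, loop
  ADD #6: R2 = 10 + 2 = 12  → 12 < 30, loop
  ADD #7: R2 = 12 + 2 = 14  → 14 < 30, loop
  ADD #8: R2 = 14 + 2 = 16  → 16 < 30, loop
  ADD #9: R2 = 16 + 2 = 18  → 18 < 30, loop
  ADD #10: R2 = 18 + 2 = 20  → 20 < 30, loop
  ADD #11: R2 = 20 + 2 = 22  → 22 < 30, loop
  ADD #12: R2 = 22 + 2 = 24  → 24 < 30, loop
  ADD #13: R2 = 24 + 2 = 26  → 26 < 30, loop
  ADD #14: R2 = 26 + 2 = 28  → 28 < 30, loop
  ADD #15: R2 = 28 + 2 = 30  → 30 >= 30, exit
Total ADD instructions: 15

15


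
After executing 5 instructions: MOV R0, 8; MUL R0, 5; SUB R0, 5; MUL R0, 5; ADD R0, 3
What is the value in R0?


Register state trace:
  MOV R0, 8  → R0 = 8
  MUL R0, 5  → R0 = 8 * 5 = 40
  SUB R0, 5  → R0 = 40 - 5 = 35
  MUL R0, 5  → R0 = 35 * 5 = 175
  ADD R0, 3  → R0 = 175 + 3 = 178
Final: R0 = 178

178


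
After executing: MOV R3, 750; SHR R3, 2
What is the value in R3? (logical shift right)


Register state trace:
  MOV R3, 750  → R3 = 750
  SHR R3, 2  → R3 = 750 >> 2 = 750 // 2^2 = 187
Final: R3 = 187

187


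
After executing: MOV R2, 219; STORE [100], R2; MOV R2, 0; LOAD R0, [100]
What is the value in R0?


Register and memory trace:
  MOV R2, 219  → R2 = 219
  STORE [100], R2  → mem[100] = 219
  MOV R2, 0  → R2 = 0
  LOAD R0, [100]  → R0 = mem[100] = 219
Final: R0 = 219

219


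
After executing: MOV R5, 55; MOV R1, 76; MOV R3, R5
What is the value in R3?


Register state trace:
  MOV R5, 55  → R5 = 55
  MOV R1, 76  → R1 = 76
  MOV R3, R5  → R3 = 55
Final: R3 = 55

55


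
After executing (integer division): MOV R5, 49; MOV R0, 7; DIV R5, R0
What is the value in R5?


Register state trace:
  MOV R5, 49  → R5 = 49
  MOV R0, 7  → R0 = 7
  DIV R5, R0  → R5 = 49 // 7 = 7
Final: R5 = 7

7


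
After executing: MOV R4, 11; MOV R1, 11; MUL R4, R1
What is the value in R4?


Register state trace:
  MOV R4, 11  → R4 = 11
  MOV R1, 11  → R1 = 11
  MUL R4, R1  → R4 = 11 * 11 = 121
Final: R4 = 121

121


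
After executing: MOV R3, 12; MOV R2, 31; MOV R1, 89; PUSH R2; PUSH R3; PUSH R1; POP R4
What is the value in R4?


Stack trace (top is rightmost):
  MOV R3, 12  → R3 = 12
  MOV R2, 31  → R2 = 31
  MOV R1, 89  → R1 = 89
  PUSH R2  → stack: [31]
  PUSH R3  → stack: [31, 12]
  PUSH R1  → stack: [31, 12, 89]
  POP R4  → R4 = 89, stack: [31, 12]
Final: R4 = 89

89


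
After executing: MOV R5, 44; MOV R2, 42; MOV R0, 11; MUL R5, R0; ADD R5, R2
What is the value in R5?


Register state trace:
  MOV R5, 44  → R5 = 44
  MOV R2, 42  → R2 = 42
  MOV R0, 11  → R0 = 11
  MUL R5, R0  → R5 = 44 * 11 = 484
  ADD R5, R2  → R5 = 484 + 42 = 526
Final: R5 = 526

526


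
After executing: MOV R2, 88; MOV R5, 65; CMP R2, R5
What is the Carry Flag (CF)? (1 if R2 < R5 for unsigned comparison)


Register state trace:
  MOV R2, 88  → R2 = 88
  MOV R5, 65  → R5 = 65
  CMP R2, R5  → unsigned 88 - 65: no borrow
  88 >= 65, so CF = 0
CF = 0

0


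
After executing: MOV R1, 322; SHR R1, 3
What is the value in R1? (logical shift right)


Register state trace:
  MOV R1, 322  → R1 = 322
  SHR R1, 3  → R1 = 322 >> 3 = 322 // 2^3 = 40
Final: R1 = 40

40


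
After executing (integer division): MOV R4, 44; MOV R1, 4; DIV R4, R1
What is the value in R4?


Register state trace:
  MOV R4, 44  → R4 = 44
  MOV R1, 4  → R1 = 4
  DIV R4, R1  → R4 = 44 // 4 = 11
Final: R4 = 11

11


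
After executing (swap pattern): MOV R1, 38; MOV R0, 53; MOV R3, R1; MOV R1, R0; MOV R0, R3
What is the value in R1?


Register state trace (swap pattern):
  MOV R1, 38  → R1 = 38
  MOV R0, 53  → R0 = 53
  MOV R3, R1  → R3 = 38  (save R1)
  MOV R1, R0  → R1 = 53  (R1 gets R0's value)
  MOV R0, R3  → R0 = 38  (R0 gets saved value)
Final: R1 = 53

53


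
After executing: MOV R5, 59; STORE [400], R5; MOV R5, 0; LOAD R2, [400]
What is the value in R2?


Register and memory trace:
  MOV R5, 59  → R5 = 59
  STORE [400], R5  → mem[400] = 59
  MOV R5, 0  → R5 = 0
  LOAD R2, [400]  → R2 = mem[400] = 59
Final: R2 = 59

59


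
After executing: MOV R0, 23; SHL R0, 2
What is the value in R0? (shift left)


Register state trace:
  MOV R0, 23  → R0 = 23
  SHL R0, 2  → R0 = 23 << 2 = 23 * 2^2 = 92
Final: R0 = 92

92


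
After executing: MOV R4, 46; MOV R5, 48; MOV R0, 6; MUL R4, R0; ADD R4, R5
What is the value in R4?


Register state trace:
  MOV R4, 46  → R4 = 46
  MOV R5, 48  → R5 = 48
  MOV R0, 6  → R0 = 6
  MUL R4, R0  → R4 = 46 * 6 = 276
  ADD R4, R5  → R4 = 276 + 48 = 324
Final: R4 = 324

324


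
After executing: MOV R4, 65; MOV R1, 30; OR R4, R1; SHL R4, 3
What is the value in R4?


Register state trace:
  MOV R4, 65  → R4 = 65 (0b01000001)
  MOV R1, 30  → R1 = 30 (0b00011110)
  OR R4, R1  → R4 = 65 OR 30 = 95 (0b01011111)
  SHL R4, 3  → R4 = 95 << 3 = 760
Final: R4 = 760

760


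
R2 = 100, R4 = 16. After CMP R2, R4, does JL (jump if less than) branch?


Trace:
  R2 = 100, R4 = 16
  CMP R2, R4  → compares 100 vs 16
  JL checks: is 100 less than 16?
  100 > 16, so condition is false
Branch taken: No

No


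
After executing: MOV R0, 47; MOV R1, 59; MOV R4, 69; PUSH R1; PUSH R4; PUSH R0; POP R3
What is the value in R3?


Stack trace (top is rightmost):
  MOV R0, 47  → R0 = 47
  MOV R1, 59  → R1 = 59
  MOV R4, 69  → R4 = 69
  PUSH R1  → stack: [59]
  PUSH R4  → stack: [59, 69]
  PUSH R0  → stack: [59, 69, 47]
  POP R3  → R3 = 47, stack: [59, 69]
Final: R3 = 47

47


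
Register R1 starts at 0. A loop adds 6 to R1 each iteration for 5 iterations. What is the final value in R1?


Starting value: R1 = 0
  Iter 1: R1 = 0 + 6 = 6
  Iter 2: R1 = 6 + 6 = 12
  Iter 3: R1 = 12 + 6 = 18
  Iter 4: R1 = 18 + 6 = 24
  Iter 5: R1 = 24 + 6 = 30
Final: R1 = 30

30


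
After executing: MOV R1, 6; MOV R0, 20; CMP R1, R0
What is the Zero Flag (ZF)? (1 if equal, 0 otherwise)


Register state trace:
  MOV R1, 6  → R1 = 6
  MOV R0, 20  → R0 = 20
  CMP R1, R0  → computes 6 - 20 = -14
  Result is nonzero, so values are not equal
ZF = 0

0


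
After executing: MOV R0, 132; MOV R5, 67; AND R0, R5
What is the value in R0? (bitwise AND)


Register state trace:
  MOV R0, 132  → R0 = 132 (0b10000100)
  MOV R5, 67  → R5 = 67 (0b01000011)
  AND R0, R5  → R0 = 132 AND 67 = 0 (0b00000000)
Final: R0 = 0

0


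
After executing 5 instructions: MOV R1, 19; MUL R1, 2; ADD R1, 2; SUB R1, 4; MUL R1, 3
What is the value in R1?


Register state trace:
  MOV R1, 19  → R1 = 19
  MUL R1, 2  → R1 = 19 * 2 = 38
  ADD R1, 2  → R1 = 38 + 2 = 40
  SUB R1, 4  → R1 = 40 - 4 = 36
  MUL R1, 3  → R1 = 36 * 3 = 108
Final: R1 = 108

108


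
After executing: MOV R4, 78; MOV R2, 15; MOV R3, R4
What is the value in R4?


Register state trace:
  MOV R4, 78  → R4 = 78
  MOV R2, 15  → R2 = 15
  MOV R3, R4  → R3 = 78
Final: R4 = 78

78


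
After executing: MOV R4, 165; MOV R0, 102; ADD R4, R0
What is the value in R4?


Register state trace:
  MOV R4, 165  → R4 = 165
  MOV R0, 102  → R0 = 102
  ADD R4, R0  → R4 = 165 + 102 = 267
Final: R4 = 267

267


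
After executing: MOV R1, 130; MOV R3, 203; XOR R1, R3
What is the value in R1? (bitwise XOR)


Register state trace:
  MOV R1, 130  → R1 = 130 (0b10000010)
  MOV R3, 203  → R3 = 203 (0b11001011)
  XOR R1, R3  → R1 = 130 XOR 203 = 73 (0b01001001)
Final: R1 = 73

73


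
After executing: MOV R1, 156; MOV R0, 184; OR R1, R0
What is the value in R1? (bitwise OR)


Register state trace:
  MOV R1, 156  → R1 = 156 (0b10011100)
  MOV R0, 184  → R0 = 184 (0b10111000)
  OR R1, R0   → R1 = 156 OR 184 = 188 (0b10111100)
Final: R1 = 188

188


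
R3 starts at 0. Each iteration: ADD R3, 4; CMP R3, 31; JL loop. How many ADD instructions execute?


Loop trace (R3 starts at 0, target 31, step 4):
  ADD #1: R3 = 0 + 4 = 4  → 4 < 31, loop
  ADD #2: R3 = 4 + 4 = 8  → 8 < 31, loop
  ADD #3: R3 = 8 + 4 = 12  → 12 < 31, loop
  ADD #4: R3 = 12 + 4 = 16  → 16 < 31, loop
  ADD #5: R3 = 16 + 4 = 20  → 20 < 31, loop
  ADD #6: R3 = 20 + 4 = 24  → 24 < 31, loop
  ADD #7: R3 = 24 + 4 = 28  → 28 < 31, loop
  ADD #8: R3 = 28 + 4 = 32  → 32 >= 31, exit
Total ADD instructions: 8

8


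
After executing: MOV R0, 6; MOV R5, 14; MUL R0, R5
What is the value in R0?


Register state trace:
  MOV R0, 6  → R0 = 6
  MOV R5, 14  → R5 = 14
  MUL R0, R5  → R0 = 6 * 14 = 84
Final: R0 = 84

84


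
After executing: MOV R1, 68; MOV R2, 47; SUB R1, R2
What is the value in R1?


Register state trace:
  MOV R1, 68  → R1 = 68
  MOV R2, 47  → R2 = 47
  SUB R1, R2  → R1 = 68 - 47 = 21
Final: R1 = 21

21


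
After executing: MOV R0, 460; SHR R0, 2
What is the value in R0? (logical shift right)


Register state trace:
  MOV R0, 460  → R0 = 460
  SHR R0, 2  → R0 = 460 >> 2 = 460 // 2^2 = 115
Final: R0 = 115

115


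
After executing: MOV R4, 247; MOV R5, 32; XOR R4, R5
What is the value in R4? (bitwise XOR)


Register state trace:
  MOV R4, 247  → R4 = 247 (0b11110111)
  MOV R5, 32  → R5 = 32 (0b00100000)
  XOR R4, R5  → R4 = 247 XOR 32 = 215 (0b11010111)
Final: R4 = 215

215


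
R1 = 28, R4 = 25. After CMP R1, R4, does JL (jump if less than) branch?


Trace:
  R1 = 28, R4 = 25
  CMP R1, R4  → compares 28 vs 25
  JL checks: is 28 less than 25?
  28 > 25, so condition is false
Branch taken: No

No


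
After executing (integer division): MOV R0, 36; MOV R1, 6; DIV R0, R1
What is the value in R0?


Register state trace:
  MOV R0, 36  → R0 = 36
  MOV R1, 6  → R1 = 6
  DIV R0, R1  → R0 = 36 // 6 = 6
Final: R0 = 6

6


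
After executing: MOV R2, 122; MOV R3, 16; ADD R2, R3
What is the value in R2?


Register state trace:
  MOV R2, 122  → R2 = 122
  MOV R3, 16  → R3 = 16
  ADD R2, R3  → R2 = 122 + 16 = 138
Final: R2 = 138

138


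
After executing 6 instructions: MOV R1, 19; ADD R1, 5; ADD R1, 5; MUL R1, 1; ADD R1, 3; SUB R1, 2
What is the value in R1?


Register state trace:
  MOV R1, 19  → R1 = 19
  ADD R1, 5  → R1 = 19 + 5 = 24
  ADD R1, 5  → R1 = 24 + 5 = 29
  MUL R1, 1  → R1 = 29 * 1 = 29
  ADD R1, 3  → R1 = 29 + 3 = 32
  SUB R1, 2  → R1 = 32 - 2 = 30
Final: R1 = 30

30


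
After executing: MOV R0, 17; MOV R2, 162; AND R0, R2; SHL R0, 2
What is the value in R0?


Register state trace:
  MOV R0, 17  → R0 = 17 (0b00010001)
  MOV R2, 162  → R2 = 162 (0b10100010)
  AND R0, R2  → R0 = 17 AND 162 = 0 (0b00000000)
  SHL R0, 2  → R0 = 0 << 2 = 0
Final: R0 = 0

0


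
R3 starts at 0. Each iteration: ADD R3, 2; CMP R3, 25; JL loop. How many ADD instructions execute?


Loop trace (R3 starts at 0, target 25, step 2):
  ADD #1: R3 = 0 + 2 = 2  → 2 < 25, loop
  ADD #2: R3 = 2 + 2 = 4  → 4 < 25, loop
  ADD #3: R3 = 4 + 2 = 6  → 6 < 25, loop
  ADD #4: R3 = 6 + 2 = 8  → 8 < 25, loop
  ADD #5: R3 = 8 + 2 = 10  → 10 < 25, loop
  ADD #6: R3 = 10 + 2 = 12  → 12 < 25, loop
  ADD #7: R3 = 12 + 2 = 14  → 14 < 25, loop
  ADD #8: R3 = 14 + 2 = 16  → 16 < 25, loop
  ADD #9: R3 = 16 + 2 = 18  → 18 < 25, loop
  ADD #10: R3 = 18 + 2 = 20  → 20 < 25, loop
  ADD #11: R3 = 20 + 2 = 22  → 22 < 25, loop
  ADD #12: R3 = 22 + 2 = 24  → 24 < 25, loop
  ADD #13: R3 = 24 + 2 = 26  → 26 >= 25, exit
Total ADD instructions: 13

13


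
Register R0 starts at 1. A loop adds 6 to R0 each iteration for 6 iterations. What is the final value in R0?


Starting value: R0 = 1
  Iter 1: R0 = 1 + 6 = 7
  Iter 2: R0 = 7 + 6 = 13
  Iter 3: R0 = 13 + 6 = 19
  Iter 4: R0 = 19 + 6 = 25
  Iter 5: R0 = 25 + 6 = 31
  Iter 6: R0 = 31 + 6 = 37
Final: R0 = 37

37


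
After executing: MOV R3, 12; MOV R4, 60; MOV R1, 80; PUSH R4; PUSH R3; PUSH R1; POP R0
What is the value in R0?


Stack trace (top is rightmost):
  MOV R3, 12  → R3 = 12
  MOV R4, 60  → R4 = 60
  MOV R1, 80  → R1 = 80
  PUSH R4  → stack: [60]
  PUSH R3  → stack: [60, 12]
  PUSH R1  → stack: [60, 12, 80]
  POP R0  → R0 = 80, stack: [60, 12]
Final: R0 = 80

80


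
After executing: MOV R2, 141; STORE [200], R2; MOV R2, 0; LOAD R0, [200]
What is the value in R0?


Register and memory trace:
  MOV R2, 141  → R2 = 141
  STORE [200], R2  → mem[200] = 141
  MOV R2, 0  → R2 = 0
  LOAD R0, [200]  → R0 = mem[200] = 141
Final: R0 = 141

141


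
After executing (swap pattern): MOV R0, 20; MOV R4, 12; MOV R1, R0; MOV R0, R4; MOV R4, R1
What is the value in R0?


Register state trace (swap pattern):
  MOV R0, 20  → R0 = 20
  MOV R4, 12  → R4 = 12
  MOV R1, R0  → R1 = 20  (save R0)
  MOV R0, R4  → R0 = 12  (R0 gets R4's value)
  MOV R4, R1  → R4 = 20  (R4 gets saved value)
Final: R0 = 12

12


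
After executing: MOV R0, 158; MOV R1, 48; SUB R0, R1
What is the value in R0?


Register state trace:
  MOV R0, 158  → R0 = 158
  MOV R1, 48  → R1 = 48
  SUB R0, R1  → R0 = 158 - 48 = 110
Final: R0 = 110

110


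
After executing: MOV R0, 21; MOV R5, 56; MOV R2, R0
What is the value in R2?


Register state trace:
  MOV R0, 21  → R0 = 21
  MOV R5, 56  → R5 = 56
  MOV R2, R0  → R2 = 21
Final: R2 = 21

21


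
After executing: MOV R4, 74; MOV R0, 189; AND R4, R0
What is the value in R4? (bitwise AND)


Register state trace:
  MOV R4, 74  → R4 = 74 (0b01001010)
  MOV R0, 189  → R0 = 189 (0b10111101)
  AND R4, R0  → R4 = 74 AND 189 = 8 (0b00001000)
Final: R4 = 8

8


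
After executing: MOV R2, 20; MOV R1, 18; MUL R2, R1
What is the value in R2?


Register state trace:
  MOV R2, 20  → R2 = 20
  MOV R1, 18  → R1 = 18
  MUL R2, R1  → R2 = 20 * 18 = 360
Final: R2 = 360

360


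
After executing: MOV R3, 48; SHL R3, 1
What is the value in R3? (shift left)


Register state trace:
  MOV R3, 48  → R3 = 48
  SHL R3, 1  → R3 = 48 << 1 = 48 * 2^1 = 96
Final: R3 = 96

96


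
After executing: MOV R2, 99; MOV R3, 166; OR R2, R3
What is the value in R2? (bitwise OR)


Register state trace:
  MOV R2, 99  → R2 = 99 (0b01100011)
  MOV R3, 166  → R3 = 166 (0b10100110)
  OR R2, R3   → R2 = 99 OR 166 = 231 (0b11100111)
Final: R2 = 231

231


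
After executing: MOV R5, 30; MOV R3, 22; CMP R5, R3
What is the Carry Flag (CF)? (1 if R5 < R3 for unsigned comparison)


Register state trace:
  MOV R5, 30  → R5 = 30
  MOV R3, 22  → R3 = 22
  CMP R5, R3  → unsigned 30 - 22: no borrow
  30 >= 22, so CF = 0
CF = 0

0


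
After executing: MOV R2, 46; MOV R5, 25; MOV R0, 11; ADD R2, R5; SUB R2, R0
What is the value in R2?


Register state trace:
  MOV R2, 46  → R2 = 46
  MOV R5, 25  → R5 = 25
  MOV R0, 11  → R0 = 11
  ADD R2, R5  → R2 = 46 + 25 = 71
  SUB R2, R0  → R2 = 71 - 11 = 60
Final: R2 = 60

60


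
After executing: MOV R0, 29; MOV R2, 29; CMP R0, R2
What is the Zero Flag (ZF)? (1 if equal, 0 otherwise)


Register state trace:
  MOV R0, 29  → R0 = 29
  MOV R2, 29  → R2 = 29
  CMP R0, R2  → computes 29 - 29 = 0
  Result is zero, so values are equal
ZF = 1

1


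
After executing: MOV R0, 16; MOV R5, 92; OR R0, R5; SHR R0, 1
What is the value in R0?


Register state trace:
  MOV R0, 16  → R0 = 16 (0b00010000)
  MOV R5, 92  → R5 = 92 (0b01011100)
  OR R0, R5  → R0 = 16 OR 92 = 92 (0b01011100)
  SHR R0, 1  → R0 = 92 >> 1 = 46
Final: R0 = 46

46


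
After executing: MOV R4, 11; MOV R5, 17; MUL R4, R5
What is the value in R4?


Register state trace:
  MOV R4, 11  → R4 = 11
  MOV R5, 17  → R5 = 17
  MUL R4, R5  → R4 = 11 * 17 = 187
Final: R4 = 187

187


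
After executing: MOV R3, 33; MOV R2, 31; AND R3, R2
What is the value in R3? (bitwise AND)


Register state trace:
  MOV R3, 33  → R3 = 33 (0b00100001)
  MOV R2, 31  → R2 = 31 (0b00011111)
  AND R3, R2  → R3 = 33 AND 31 = 1 (0b00000001)
Final: R3 = 1

1


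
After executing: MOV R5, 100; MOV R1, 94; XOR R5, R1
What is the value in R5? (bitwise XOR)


Register state trace:
  MOV R5, 100  → R5 = 100 (0b01100100)
  MOV R1, 94  → R1 = 94 (0b01011110)
  XOR R5, R1  → R5 = 100 XOR 94 = 58 (0b00111010)
Final: R5 = 58

58


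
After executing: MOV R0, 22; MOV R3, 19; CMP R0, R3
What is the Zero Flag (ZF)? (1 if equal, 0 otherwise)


Register state trace:
  MOV R0, 22  → R0 = 22
  MOV R3, 19  → R3 = 19
  CMP R0, R3  → computes 22 - 19 = 3
  Result is nonzero, so values are not equal
ZF = 0

0


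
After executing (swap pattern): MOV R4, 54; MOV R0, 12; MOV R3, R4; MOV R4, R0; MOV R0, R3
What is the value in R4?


Register state trace (swap pattern):
  MOV R4, 54  → R4 = 54
  MOV R0, 12  → R0 = 12
  MOV R3, R4  → R3 = 54  (save R4)
  MOV R4, R0  → R4 = 12  (R4 gets R0's value)
  MOV R0, R3  → R0 = 54  (R0 gets saved value)
Final: R4 = 12

12
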